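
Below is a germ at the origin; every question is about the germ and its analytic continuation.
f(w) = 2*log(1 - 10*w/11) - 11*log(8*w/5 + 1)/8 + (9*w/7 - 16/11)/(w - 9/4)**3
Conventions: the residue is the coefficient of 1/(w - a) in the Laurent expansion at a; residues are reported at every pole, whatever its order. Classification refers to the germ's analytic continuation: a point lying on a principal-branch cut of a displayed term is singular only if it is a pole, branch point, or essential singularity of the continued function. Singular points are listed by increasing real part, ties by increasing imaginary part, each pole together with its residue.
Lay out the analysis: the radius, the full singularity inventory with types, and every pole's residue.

Radius of convergence at 0: 5/8.
At -5/8: a logarithmic branch point.
At 11/10: a logarithmic branch point.
At 9/4: a pole of order 3; residue 0.

Denominator factor (w - 9/4)^3: pole of order 3 at 9/4, modulus 9/4.
Branch term (2)*log(1 - w/(11/10)): its argument vanishes at w = 11/10, a logarithmic branch point, modulus 11/10.
Branch term (-11/8)*log(1 - w/(-5/8)): its argument vanishes at w = -5/8, a logarithmic branch point, modulus 5/8.
The radius of convergence is the smallest modulus among the singular points: 5/8.
The branch terms are analytic at 9/4 and contribute nothing to the residue; only the rational part matters.
At the order-3 pole 9/4 set g(w) = (w - (9/4))^3*(rational part) = 9*w/7 - 16/11.
Order-3 pole: residue = g''(a)/2; g''(9/4) = 0, so the residue is 0.
List the singular points by increasing real part (a conjugate pair: the negative imaginary part first).


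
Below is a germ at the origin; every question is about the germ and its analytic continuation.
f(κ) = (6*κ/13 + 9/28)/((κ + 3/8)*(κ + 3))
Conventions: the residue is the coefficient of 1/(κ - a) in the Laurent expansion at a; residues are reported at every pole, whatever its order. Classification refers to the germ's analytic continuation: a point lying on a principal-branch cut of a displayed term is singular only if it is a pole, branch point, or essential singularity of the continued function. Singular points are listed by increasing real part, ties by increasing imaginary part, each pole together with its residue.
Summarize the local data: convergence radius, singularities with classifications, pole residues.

Denominator factor (κ + 3): pole of order 1 at -3, modulus 3.
Denominator factor (κ + 3/8): pole of order 1 at -3/8, modulus 3/8.
The radius of convergence is the smallest modulus among the singular points: 3/8.
At the order-1 pole -3 set g(κ) = (κ - (-3))*f(κ) = (6*κ/13 + 9/28)/(κ + 3/8).
Simple pole: residue = g(a) at a = -3, which is 258/637.
At the order-1 pole -3/8 set g(κ) = (κ - (-3/8))*f(κ) = (6*κ/13 + 9/28)/(κ + 3).
Simple pole: residue = g(a) at a = -3/8, which is 36/637.
List the singular points by increasing real part (a conjugate pair: the negative imaginary part first).

Radius of convergence at 0: 3/8.
At -3: a pole of order 1; residue 258/637.
At -3/8: a pole of order 1; residue 36/637.


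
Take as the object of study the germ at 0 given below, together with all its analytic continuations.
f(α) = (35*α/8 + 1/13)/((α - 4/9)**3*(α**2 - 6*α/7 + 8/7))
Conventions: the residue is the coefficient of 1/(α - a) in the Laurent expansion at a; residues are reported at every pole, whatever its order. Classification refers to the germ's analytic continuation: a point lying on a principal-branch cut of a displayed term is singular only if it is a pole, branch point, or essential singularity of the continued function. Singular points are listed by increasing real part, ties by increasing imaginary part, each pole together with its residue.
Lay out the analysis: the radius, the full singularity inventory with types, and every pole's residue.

Radius of convergence at 0: 4/9.
At (3/7) - ((1/7)*sqrt(47))*i: a pole of order 1; residue (2453333589/2092859392) - ((32618605635/98364391424)*sqrt(47))*i.
At (3/7) + ((1/7)*sqrt(47))*i: a pole of order 1; residue (2453333589/2092859392) + ((32618605635/98364391424)*sqrt(47))*i.
At 4/9: a pole of order 3; residue -2453333589/1046429696.

Denominator factor (α - 4/9)^3: pole of order 3 at 4/9, modulus 4/9.
Denominator factor (α**2 - 6*α/7 + 8/7): discriminant -188/49, complex-conjugate roots (3/7) + ((1/7)*sqrt(47))*i and (3/7) - ((1/7)*sqrt(47))*i; poles of order 1, moduli (2/7)*sqrt(14) and (2/7)*sqrt(14).
The radius of convergence is the smallest modulus among the singular points: 4/9.
The factor α**2 - 6*α/7 + 8/7 splits as (α - a)(α - a') with a = (3/7) - ((1/7)*sqrt(47))*i, a' = (3/7) + ((1/7)*sqrt(47))*i. At the order-1 pole a set g(α) = (α - a)*f(α) = [(35*α/8 + 1/13)/(α - 4/9)**3] / (α - a').
Simple pole: residue = g(a) at a = (3/7) - ((1/7)*sqrt(47))*i, which is (2453333589/2092859392) - ((32618605635/98364391424)*sqrt(47))*i.
The factor α**2 - 6*α/7 + 8/7 splits as (α - a)(α - a') with a = (3/7) + ((1/7)*sqrt(47))*i, a' = (3/7) - ((1/7)*sqrt(47))*i. At the order-1 pole a set g(α) = (α - a)*f(α) = [(35*α/8 + 1/13)/(α - 4/9)**3] / (α - a').
Simple pole: residue = g(a) at a = (3/7) + ((1/7)*sqrt(47))*i, which is (2453333589/2092859392) + ((32618605635/98364391424)*sqrt(47))*i.
At the order-3 pole 4/9 set g(α) = (α - (4/9))^3*f(α) = (35*α/8 + 1/13)/(α**2 - 6*α/7 + 8/7).
Order-3 pole: residue = g''(a)/2; g''(4/9) = -2453333589/523214848, so the residue is -2453333589/1046429696.
List the singular points by increasing real part (a conjugate pair: the negative imaginary part first).


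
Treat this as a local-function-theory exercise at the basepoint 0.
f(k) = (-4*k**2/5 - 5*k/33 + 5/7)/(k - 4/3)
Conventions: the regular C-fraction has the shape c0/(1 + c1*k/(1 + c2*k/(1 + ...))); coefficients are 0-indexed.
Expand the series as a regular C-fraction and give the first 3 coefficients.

The regular C-fraction coefficients are [-15/28, -71/132, 109543/58575].

Taylor coefficients (expand at 0): a_0 = -15/28, a_1 = -355/1232, a_2 = 9459/24640.
c0 = a_0 = -15/28. Peel one level at a time: if S = 1 + c*k/S' with S'(0) = 1, then c is the k-coefficient of S and S' = c*k/(S - 1).
S_1 = c0/f = 1 + (-71/132)*k + (109543/108900)*k^2 + ...; c1 = -71/132.
S_2 = c1*k/(S_1 - 1) = 1 + (109543/58575)*k + ...; c2 = 109543/58575.


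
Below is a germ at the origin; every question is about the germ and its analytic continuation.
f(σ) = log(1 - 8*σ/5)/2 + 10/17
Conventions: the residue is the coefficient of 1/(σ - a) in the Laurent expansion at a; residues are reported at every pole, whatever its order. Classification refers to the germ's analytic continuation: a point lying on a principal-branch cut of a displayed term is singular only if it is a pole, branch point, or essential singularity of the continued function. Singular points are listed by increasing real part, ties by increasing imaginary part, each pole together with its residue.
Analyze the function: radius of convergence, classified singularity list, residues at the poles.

Branch term (1/2)*log(1 - σ/(5/8)): its argument vanishes at σ = 5/8, a logarithmic branch point, modulus 5/8.
The radius of convergence is the smallest modulus among the singular points: 5/8.

Radius of convergence at 0: 5/8.
At 5/8: a logarithmic branch point.


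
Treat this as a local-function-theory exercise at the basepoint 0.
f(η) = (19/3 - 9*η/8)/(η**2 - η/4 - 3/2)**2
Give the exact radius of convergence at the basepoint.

The radius of convergence is -1/8 + (1/8)*sqrt(97).

Denominator factor (η**2 - η/4 - 3/2)^2: discriminant 97/16, real irrational roots 1/8 + (1/8)*sqrt(97) and 1/8 - (1/8)*sqrt(97); poles of order 2, moduli 1/8 + (1/8)*sqrt(97) and -1/8 + (1/8)*sqrt(97).
The radius of convergence is the smallest modulus among the singular points: -1/8 + (1/8)*sqrt(97).


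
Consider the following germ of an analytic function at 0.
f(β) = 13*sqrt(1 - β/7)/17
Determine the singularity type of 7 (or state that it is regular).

The term (13/17)*sqrt(1 - β/(7)) has argument 1 - 7/(7) = 0 at 7: a square-root (algebraic, two-sheeted) branch point; the remaining terms are analytic or single-valued there.

The point is an algebraic (square-root) branch point.


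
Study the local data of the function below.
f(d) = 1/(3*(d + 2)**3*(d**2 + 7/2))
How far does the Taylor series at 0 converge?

The radius of convergence is (1/2)*sqrt(14).

Denominator factor (d**2 + 7/2): discriminant -14, complex-conjugate roots ((1/2)*sqrt(14))*i and -((1/2)*sqrt(14))*i; poles of order 1, moduli (1/2)*sqrt(14) and (1/2)*sqrt(14).
Denominator factor (d + 2)^3: pole of order 3 at -2, modulus 2.
The radius of convergence is the smallest modulus among the singular points: (1/2)*sqrt(14).


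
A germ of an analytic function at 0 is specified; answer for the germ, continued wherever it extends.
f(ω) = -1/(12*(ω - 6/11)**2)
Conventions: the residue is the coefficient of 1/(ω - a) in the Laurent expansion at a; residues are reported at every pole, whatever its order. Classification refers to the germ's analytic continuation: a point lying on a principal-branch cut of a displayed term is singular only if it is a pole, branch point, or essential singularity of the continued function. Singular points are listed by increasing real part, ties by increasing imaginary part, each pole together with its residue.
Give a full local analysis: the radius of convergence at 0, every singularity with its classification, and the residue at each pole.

Radius of convergence at 0: 6/11.
At 6/11: a pole of order 2; residue 0.

Denominator factor (ω - 6/11)^2: pole of order 2 at 6/11, modulus 6/11.
The radius of convergence is the smallest modulus among the singular points: 6/11.
At the order-2 pole 6/11 set g(ω) = (ω - (6/11))^2*f(ω) = -1/12.
Order-2 pole: residue = g'(a); g'(6/11) = 0, so the residue is 0.


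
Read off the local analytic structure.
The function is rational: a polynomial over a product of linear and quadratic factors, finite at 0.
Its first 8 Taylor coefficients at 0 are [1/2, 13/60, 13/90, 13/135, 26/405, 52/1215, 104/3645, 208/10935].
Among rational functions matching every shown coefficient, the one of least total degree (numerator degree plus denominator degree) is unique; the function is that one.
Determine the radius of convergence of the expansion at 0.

No rational of total degree below 2 reproduces all 8 coefficients; solving the [1/1] Pade equations on them gives f(n) = (7*n/40 - 3/4)/(n - 3/2), whose expansion matches every shown term.
Denominator factor (n - 3/2): pole of order 1 at 3/2, modulus 3/2.
The radius of convergence is the smallest modulus among the singular points: 3/2.

The radius of convergence is 3/2.


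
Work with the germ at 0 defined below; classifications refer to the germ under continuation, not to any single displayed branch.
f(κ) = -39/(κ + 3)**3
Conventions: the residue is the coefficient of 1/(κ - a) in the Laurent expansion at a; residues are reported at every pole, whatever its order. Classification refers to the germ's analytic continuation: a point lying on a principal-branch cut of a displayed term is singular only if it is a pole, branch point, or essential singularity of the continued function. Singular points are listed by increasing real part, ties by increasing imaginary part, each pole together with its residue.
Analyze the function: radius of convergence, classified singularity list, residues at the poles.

Radius of convergence at 0: 3.
At -3: a pole of order 3; residue 0.

Denominator factor (κ + 3)^3: pole of order 3 at -3, modulus 3.
The radius of convergence is the smallest modulus among the singular points: 3.
At the order-3 pole -3 set g(κ) = (κ - (-3))^3*f(κ) = -39.
Order-3 pole: residue = g''(a)/2; g''(-3) = 0, so the residue is 0.


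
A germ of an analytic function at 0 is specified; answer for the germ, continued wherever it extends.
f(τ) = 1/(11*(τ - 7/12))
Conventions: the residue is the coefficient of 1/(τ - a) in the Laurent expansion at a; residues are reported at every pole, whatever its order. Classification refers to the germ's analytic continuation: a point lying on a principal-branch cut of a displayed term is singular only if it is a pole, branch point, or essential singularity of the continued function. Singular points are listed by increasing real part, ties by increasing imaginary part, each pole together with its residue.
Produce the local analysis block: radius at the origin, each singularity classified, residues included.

Denominator factor (τ - 7/12): pole of order 1 at 7/12, modulus 7/12.
The radius of convergence is the smallest modulus among the singular points: 7/12.
At the order-1 pole 7/12 set g(τ) = (τ - (7/12))*f(τ) = 1/11.
Simple pole: residue = g(a) at a = 7/12, which is 1/11.

Radius of convergence at 0: 7/12.
At 7/12: a pole of order 1; residue 1/11.


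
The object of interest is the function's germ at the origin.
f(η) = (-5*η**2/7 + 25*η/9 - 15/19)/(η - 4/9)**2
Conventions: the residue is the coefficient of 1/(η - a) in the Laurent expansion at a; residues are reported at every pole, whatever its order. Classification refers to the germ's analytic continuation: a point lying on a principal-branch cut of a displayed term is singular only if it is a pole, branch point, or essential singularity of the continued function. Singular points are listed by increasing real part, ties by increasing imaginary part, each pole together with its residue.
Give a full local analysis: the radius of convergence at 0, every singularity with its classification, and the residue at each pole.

Radius of convergence at 0: 4/9.
At 4/9: a pole of order 2; residue 15/7.

Denominator factor (η - 4/9)^2: pole of order 2 at 4/9, modulus 4/9.
The radius of convergence is the smallest modulus among the singular points: 4/9.
At the order-2 pole 4/9 set g(η) = (η - (4/9))^2*f(η) = -5*η**2/7 + 25*η/9 - 15/19.
Order-2 pole: residue = g'(a); g'(4/9) = 15/7, so the residue is 15/7.


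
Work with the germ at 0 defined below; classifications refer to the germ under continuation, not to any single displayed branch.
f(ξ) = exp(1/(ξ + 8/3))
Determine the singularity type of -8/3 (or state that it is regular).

The exponent 1/(ξ - (-8/3)) has a pole at -8/3, so exp(1/(ξ - (-8/3))) takes every nonzero value near it: an essential singularity (not a pole of any order).

The point is an essential singularity.


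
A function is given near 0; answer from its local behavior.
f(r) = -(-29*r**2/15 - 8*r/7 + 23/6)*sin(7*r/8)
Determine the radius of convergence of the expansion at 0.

The radius of convergence is infinite.

The factor -sin(7*r/8) is entire and contributes no finite singular point.
The polynomial part has no poles.
No finite singular points: the Taylor series at 0 converges everywhere.


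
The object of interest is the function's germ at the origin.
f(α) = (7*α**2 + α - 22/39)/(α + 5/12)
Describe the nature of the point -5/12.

The denominator factor α + 5/12 vanishes at -5/12 and appears to the power 1; the numerator there equals 439/1872, nonzero, and no other factor vanishes.
Hence a pole whose order is the multiplicity, 1.

The point is a pole of order 1.


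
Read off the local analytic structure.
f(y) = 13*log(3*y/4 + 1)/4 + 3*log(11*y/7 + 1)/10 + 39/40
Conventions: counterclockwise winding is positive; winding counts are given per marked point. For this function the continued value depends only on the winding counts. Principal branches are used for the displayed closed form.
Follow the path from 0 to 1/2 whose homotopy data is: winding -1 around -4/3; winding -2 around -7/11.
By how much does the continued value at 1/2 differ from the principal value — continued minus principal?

The rational part is single-valued and drops out of the difference; each branch term changes only by its own monodromy.
(3/10)*log(1 - y/(-7/11)): each positive loop around -7/11 adds 2*pi*i to the log, so winding -2 contributes (3/10)*(-2)*2*pi*i = -(6/5)*pi*i.
(13/4)*log(1 - y/(-4/3)): each positive loop around -4/3 adds 2*pi*i to the log, so winding -1 contributes (13/4)*(-1)*2*pi*i = -(13/2)*pi*i.
Summing the contributions at y = 1/2 gives -(77/10)*pi*i.

Continued minus principal equals -(77/10)*pi*i.


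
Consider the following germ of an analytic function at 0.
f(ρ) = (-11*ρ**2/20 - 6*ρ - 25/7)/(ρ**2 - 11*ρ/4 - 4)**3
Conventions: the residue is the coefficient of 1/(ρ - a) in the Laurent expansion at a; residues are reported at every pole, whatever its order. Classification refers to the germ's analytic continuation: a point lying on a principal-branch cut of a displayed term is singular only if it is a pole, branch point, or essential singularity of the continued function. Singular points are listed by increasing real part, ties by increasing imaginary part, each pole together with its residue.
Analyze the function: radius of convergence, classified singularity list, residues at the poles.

Denominator factor (ρ**2 - 11*ρ/4 - 4)^3: discriminant 377/16, real irrational roots 11/8 + (1/8)*sqrt(377) and 11/8 - (1/8)*sqrt(377); poles of order 3, moduli 11/8 + (1/8)*sqrt(377) and -11/8 + (1/8)*sqrt(377).
The radius of convergence is the smallest modulus among the singular points: -11/8 + (1/8)*sqrt(377).
The factor ρ**2 - 11*ρ/4 - 4 splits as (ρ - a)(ρ - a') with a = 11/8 - (1/8)*sqrt(377), a' = 11/8 + (1/8)*sqrt(377). At the order-3 pole a set g(ρ) = (ρ - a)^3*f(ρ) = [-11*ρ**2/20 - 6*ρ - 25/7] / (ρ - a')^3.
Order-3 pole: residue = g''(a)/2; g''(11/8 - (1/8)*sqrt(377)) = (5066912/1875392155)*sqrt(377), so the residue is (2533456/1875392155)*sqrt(377).
The factor ρ**2 - 11*ρ/4 - 4 splits as (ρ - a)(ρ - a') with a = 11/8 + (1/8)*sqrt(377), a' = 11/8 - (1/8)*sqrt(377). At the order-3 pole a set g(ρ) = (ρ - a)^3*f(ρ) = [-11*ρ**2/20 - 6*ρ - 25/7] / (ρ - a')^3.
Order-3 pole: residue = g''(a)/2; g''(11/8 + (1/8)*sqrt(377)) = -(5066912/1875392155)*sqrt(377), so the residue is -(2533456/1875392155)*sqrt(377).
List the singular points by increasing real part (a conjugate pair: the negative imaginary part first).

Radius of convergence at 0: -11/8 + (1/8)*sqrt(377).
At 11/8 - (1/8)*sqrt(377): a pole of order 3; residue (2533456/1875392155)*sqrt(377).
At 11/8 + (1/8)*sqrt(377): a pole of order 3; residue -(2533456/1875392155)*sqrt(377).


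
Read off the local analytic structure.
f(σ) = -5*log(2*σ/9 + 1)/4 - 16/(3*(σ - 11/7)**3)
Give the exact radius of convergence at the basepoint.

The radius of convergence is 11/7.

Denominator factor (σ - 11/7)^3: pole of order 3 at 11/7, modulus 11/7.
Branch term (-5/4)*log(1 - σ/(-9/2)): its argument vanishes at σ = -9/2, a logarithmic branch point, modulus 9/2.
The radius of convergence is the smallest modulus among the singular points: 11/7.


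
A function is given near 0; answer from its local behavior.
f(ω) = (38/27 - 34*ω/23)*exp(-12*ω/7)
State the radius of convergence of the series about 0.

The factor exp(-12*ω/7) is entire and contributes no finite singular point.
The polynomial part has no poles.
No finite singular points: the Taylor series at 0 converges everywhere.

The radius of convergence is infinite.


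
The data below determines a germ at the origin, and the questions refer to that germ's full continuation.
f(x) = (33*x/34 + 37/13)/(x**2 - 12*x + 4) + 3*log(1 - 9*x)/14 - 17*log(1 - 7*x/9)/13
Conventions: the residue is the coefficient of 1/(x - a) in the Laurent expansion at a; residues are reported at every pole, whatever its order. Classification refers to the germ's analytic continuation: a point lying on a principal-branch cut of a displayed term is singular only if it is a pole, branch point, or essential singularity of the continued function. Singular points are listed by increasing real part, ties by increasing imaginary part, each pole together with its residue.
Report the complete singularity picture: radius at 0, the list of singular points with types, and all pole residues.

Radius of convergence at 0: 1/9.
At 1/9: a logarithmic branch point.
At 6 - (4)*sqrt(2): a pole of order 1; residue 33/68 - (479/884)*sqrt(2).
At 9/7: a logarithmic branch point.
At 6 + (4)*sqrt(2): a pole of order 1; residue 33/68 + (479/884)*sqrt(2).

Denominator factor (x**2 - 12*x + 4): discriminant 128, real irrational roots 6 + (4)*sqrt(2) and 6 - (4)*sqrt(2); poles of order 1, moduli 6 + (4)*sqrt(2) and 6 - (4)*sqrt(2).
Branch term (-17/13)*log(1 - x/(9/7)): its argument vanishes at x = 9/7, a logarithmic branch point, modulus 9/7.
Branch term (3/14)*log(1 - x/(1/9)): its argument vanishes at x = 1/9, a logarithmic branch point, modulus 1/9.
The radius of convergence is the smallest modulus among the singular points: 1/9.
The branch terms are analytic at 6 - (4)*sqrt(2) and contribute nothing to the residue; only the rational part matters.
The factor x**2 - 12*x + 4 splits as (x - a)(x - a') with a = 6 - (4)*sqrt(2), a' = 6 + (4)*sqrt(2). At the order-1 pole a set g(x) = (x - a)*(rational part) = [33*x/34 + 37/13] / (x - a').
Simple pole: residue = g(a) at a = 6 - (4)*sqrt(2), which is 33/68 - (479/884)*sqrt(2).
The branch terms are analytic at 6 + (4)*sqrt(2) and contribute nothing to the residue; only the rational part matters.
The factor x**2 - 12*x + 4 splits as (x - a)(x - a') with a = 6 + (4)*sqrt(2), a' = 6 - (4)*sqrt(2). At the order-1 pole a set g(x) = (x - a)*(rational part) = [33*x/34 + 37/13] / (x - a').
Simple pole: residue = g(a) at a = 6 + (4)*sqrt(2), which is 33/68 + (479/884)*sqrt(2).
List the singular points by increasing real part (a conjugate pair: the negative imaginary part first).


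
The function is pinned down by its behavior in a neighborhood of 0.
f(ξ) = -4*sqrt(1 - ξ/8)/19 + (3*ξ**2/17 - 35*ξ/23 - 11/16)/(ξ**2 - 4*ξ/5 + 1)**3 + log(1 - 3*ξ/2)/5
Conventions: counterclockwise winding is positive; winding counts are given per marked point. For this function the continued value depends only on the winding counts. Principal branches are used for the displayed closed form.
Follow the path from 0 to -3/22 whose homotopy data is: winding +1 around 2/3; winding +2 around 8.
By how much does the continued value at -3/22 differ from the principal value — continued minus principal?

The rational part is single-valued and drops out of the difference; each branch term changes only by its own monodromy.
(-4/19)*sqrt(1 - ξ/(8)): winding +2 is even, the square root returns to the same sheet, contribution 0.
(1/5)*log(1 - ξ/(2/3)): each positive loop around 2/3 adds 2*pi*i to the log, so winding +1 contributes (1/5)*(1)*2*pi*i = (2/5)*pi*i.
Summing the contributions at ξ = -3/22 gives (2/5)*pi*i.

Continued minus principal equals (2/5)*pi*i.


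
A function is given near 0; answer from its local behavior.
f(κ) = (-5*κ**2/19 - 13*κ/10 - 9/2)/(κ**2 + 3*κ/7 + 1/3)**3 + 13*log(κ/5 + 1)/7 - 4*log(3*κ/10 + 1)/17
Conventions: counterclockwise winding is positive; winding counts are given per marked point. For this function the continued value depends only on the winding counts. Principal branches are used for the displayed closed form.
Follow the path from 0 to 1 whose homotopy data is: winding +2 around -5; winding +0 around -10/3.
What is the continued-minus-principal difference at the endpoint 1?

The rational part is single-valued and drops out of the difference; each branch term changes only by its own monodromy.
(13/7)*log(1 - κ/(-5)): each positive loop around -5 adds 2*pi*i to the log, so winding +2 contributes (13/7)*(2)*2*pi*i = (52/7)*pi*i.
(-4/17)*log(1 - κ/(-10/3)): winding 0 around -10/3, so this term returns to its principal value, contribution 0.
Summing the contributions at κ = 1 gives (52/7)*pi*i.

Continued minus principal equals (52/7)*pi*i.


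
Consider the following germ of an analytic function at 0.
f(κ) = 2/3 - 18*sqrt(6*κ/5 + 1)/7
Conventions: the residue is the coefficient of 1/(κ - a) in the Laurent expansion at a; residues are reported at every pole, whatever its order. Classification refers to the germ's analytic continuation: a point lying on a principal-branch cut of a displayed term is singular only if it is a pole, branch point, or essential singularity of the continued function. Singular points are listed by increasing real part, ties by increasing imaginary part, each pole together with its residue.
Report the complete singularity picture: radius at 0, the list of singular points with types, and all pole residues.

Branch term (-18/7)*sqrt(1 - κ/(-5/6)): its argument vanishes at κ = -5/6, a square-root branch point, modulus 5/6.
The radius of convergence is the smallest modulus among the singular points: 5/6.

Radius of convergence at 0: 5/6.
At -5/6: an algebraic (square-root) branch point.


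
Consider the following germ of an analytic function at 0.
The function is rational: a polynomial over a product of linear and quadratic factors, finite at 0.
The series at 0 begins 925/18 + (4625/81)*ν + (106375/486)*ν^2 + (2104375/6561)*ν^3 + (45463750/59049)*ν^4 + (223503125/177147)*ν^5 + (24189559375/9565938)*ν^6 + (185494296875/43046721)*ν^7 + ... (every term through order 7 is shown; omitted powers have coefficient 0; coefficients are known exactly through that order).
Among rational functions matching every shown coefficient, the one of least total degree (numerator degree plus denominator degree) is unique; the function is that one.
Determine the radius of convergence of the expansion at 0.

The radius of convergence is -1/6 + (1/30)*sqrt(565).

No rational of total degree below 4 reproduces all 8 coefficients; solving the [0/4] Pade equations on them gives f(ν) = 37/(2*(ν**2 + ν/3 - 3/5)**2), whose expansion matches every shown term.
Denominator factor (ν**2 + ν/3 - 3/5)^2: discriminant 113/45, real irrational roots -1/6 + (1/30)*sqrt(565) and -1/6 - (1/30)*sqrt(565); poles of order 2, moduli -1/6 + (1/30)*sqrt(565) and 1/6 + (1/30)*sqrt(565).
The radius of convergence is the smallest modulus among the singular points: -1/6 + (1/30)*sqrt(565).


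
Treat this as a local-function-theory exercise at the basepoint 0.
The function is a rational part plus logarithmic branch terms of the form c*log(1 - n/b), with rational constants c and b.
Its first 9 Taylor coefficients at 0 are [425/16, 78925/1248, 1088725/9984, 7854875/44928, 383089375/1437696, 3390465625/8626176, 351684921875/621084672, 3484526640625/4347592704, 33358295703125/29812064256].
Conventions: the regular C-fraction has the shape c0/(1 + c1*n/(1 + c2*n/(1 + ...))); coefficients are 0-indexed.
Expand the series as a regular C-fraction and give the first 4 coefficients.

Taylor coefficients (read off): a_0 = 425/16, a_1 = 78925/1248, a_2 = 1088725/9984, a_3 = 7854875/44928.
c0 = a_0 = 425/16. Peel one level at a time: if S = 1 + c*n/S' with S'(0) = 1, then c is the n-coefficient of S and S' = c*n/(S - 1).
S_1 = c0/f = 1 + (-3157/1326)*n + (10993609/7033104)*n^2 + ...; c1 = -3157/1326.
S_2 = c1*n/(S_1 - 1) = 1 + (999419/1522248)*n + (108910979/521889984)*n^2 + ...; c2 = 999419/1522248.
S_3 = c2*n/(S_2 - 1) = 1 + (-24069326359/75723978792)*n + ...; c3 = -24069326359/75723978792.

The regular C-fraction coefficients are [425/16, -3157/1326, 999419/1522248, -24069326359/75723978792].


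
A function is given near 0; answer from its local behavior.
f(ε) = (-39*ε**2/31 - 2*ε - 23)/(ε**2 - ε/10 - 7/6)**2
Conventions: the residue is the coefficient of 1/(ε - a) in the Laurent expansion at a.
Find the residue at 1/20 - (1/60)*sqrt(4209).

The residue is -(4023600/61020679)*sqrt(4209).

The factor ε**2 - ε/10 - 7/6 splits as (ε - a)(ε - a') with a = 1/20 - (1/60)*sqrt(4209), a' = 1/20 + (1/60)*sqrt(4209). At the order-2 pole a set g(ε) = (ε - a)^2*f(ε) = [-39*ε**2/31 - 2*ε - 23] / (ε - a')^2.
Order-2 pole: residue = g'(a); g'(1/20 - (1/60)*sqrt(4209)) = -(4023600/61020679)*sqrt(4209), so the residue is -(4023600/61020679)*sqrt(4209).


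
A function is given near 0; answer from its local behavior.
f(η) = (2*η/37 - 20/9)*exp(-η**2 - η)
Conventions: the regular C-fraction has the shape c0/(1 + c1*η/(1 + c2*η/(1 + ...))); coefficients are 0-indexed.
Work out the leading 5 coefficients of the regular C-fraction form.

Taylor coefficients (expand at 0): a_0 = -20/9, a_1 = 758/333, a_2 = 352/333, a_3 = -1877/999, a_4 = -95/1998.
c0 = a_0 = -20/9. Peel one level at a time: if S = 1 + c*η/S' with S'(0) = 1, then c is the η-coefficient of S and S' = c*η/(S - 1).
S_1 = c0/f = 1 + (379/370)*η + (208761/136900)*η^2 + ...; c1 = 379/370.
S_2 = c1*η/(S_1 - 1) = 1 + (-208761/140230)*η + (897239/861846)*η^2 + ...; c2 = -208761/140230.
S_3 = c2*η/(S_2 - 1) = 1 + (23712745/33908751)*η + (-8870755735/112065827454)*η^2 + ...; c3 = 23712745/33908751.
S_4 = c3*η/(S_3 - 1) = 1 + (18173061749/160550152182)*η + ...; c4 = 18173061749/160550152182.

The regular C-fraction coefficients are [-20/9, 379/370, -208761/140230, 23712745/33908751, 18173061749/160550152182].


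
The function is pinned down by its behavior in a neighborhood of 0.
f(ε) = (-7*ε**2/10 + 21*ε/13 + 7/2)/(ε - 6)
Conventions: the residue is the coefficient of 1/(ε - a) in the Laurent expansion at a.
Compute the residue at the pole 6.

At the order-1 pole 6 set g(ε) = (ε - (6))*f(ε) = -7*ε**2/10 + 21*ε/13 + 7/2.
Simple pole: residue = g(a) at a = 6, which is -1561/130.

The residue is -1561/130.


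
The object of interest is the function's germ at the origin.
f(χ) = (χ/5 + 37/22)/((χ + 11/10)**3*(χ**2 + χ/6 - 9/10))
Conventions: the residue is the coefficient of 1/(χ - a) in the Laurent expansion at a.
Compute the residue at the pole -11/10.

At the order-3 pole -11/10 set g(χ) = (χ - (-11/10))^3*f(χ) = (χ/5 + 37/22)/(χ**2 + χ/6 - 9/10).
Order-3 pole: residue = g''(a)/2; g''(-11/10) = 438828900/75449, so the residue is 219414450/75449.

The residue is 219414450/75449.


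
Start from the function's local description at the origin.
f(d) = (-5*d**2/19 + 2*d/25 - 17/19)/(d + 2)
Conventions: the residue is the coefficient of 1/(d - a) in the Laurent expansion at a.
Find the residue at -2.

The residue is -1001/475.

At the order-1 pole -2 set g(d) = (d - (-2))*f(d) = -5*d**2/19 + 2*d/25 - 17/19.
Simple pole: residue = g(a) at a = -2, which is -1001/475.


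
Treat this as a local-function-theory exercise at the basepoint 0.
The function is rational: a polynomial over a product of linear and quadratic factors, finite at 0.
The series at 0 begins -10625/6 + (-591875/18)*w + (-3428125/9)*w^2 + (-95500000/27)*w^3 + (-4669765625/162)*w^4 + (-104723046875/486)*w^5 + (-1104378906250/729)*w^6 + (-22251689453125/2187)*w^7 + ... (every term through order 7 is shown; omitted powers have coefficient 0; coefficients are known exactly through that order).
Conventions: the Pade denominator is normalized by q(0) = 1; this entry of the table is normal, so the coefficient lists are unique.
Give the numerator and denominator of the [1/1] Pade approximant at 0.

Taylor coefficients needed (read off): a_0 = -10625/6, a_1 = -591875/18, a_2 = -3428125/9.
Write the denominator as Q(w) = 1 + q1*w. Requiring Q*f - P = O(w^3) with deg P <= 1 kills the coefficients of w^2..w^2 in Q*f:
  w^2: a_2 + q1*a_1 = 0, i.e. -3428125/9 + (-591875/18)*q1 = 0.
Solving this linear system: q1 = -10970/947.
The numerator is Q*f truncated at degree 1: P0 = a_0 = -10625/6; P1 = a_1 + q1*a_0 = -210836875/17046.

The Pade approximant has numerator coefficients [-10625/6, -210836875/17046]; denominator coefficients [1, -10970/947].


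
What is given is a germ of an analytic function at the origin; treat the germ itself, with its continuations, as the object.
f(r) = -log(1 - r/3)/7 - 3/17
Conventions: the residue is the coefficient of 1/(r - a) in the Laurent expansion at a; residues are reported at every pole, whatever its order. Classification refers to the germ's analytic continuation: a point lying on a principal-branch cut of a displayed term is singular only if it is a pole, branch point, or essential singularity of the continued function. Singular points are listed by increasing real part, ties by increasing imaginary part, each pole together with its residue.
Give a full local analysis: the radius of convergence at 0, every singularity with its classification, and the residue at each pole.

Radius of convergence at 0: 3.
At 3: a logarithmic branch point.

Branch term (-1/7)*log(1 - r/(3)): its argument vanishes at r = 3, a logarithmic branch point, modulus 3.
The radius of convergence is the smallest modulus among the singular points: 3.


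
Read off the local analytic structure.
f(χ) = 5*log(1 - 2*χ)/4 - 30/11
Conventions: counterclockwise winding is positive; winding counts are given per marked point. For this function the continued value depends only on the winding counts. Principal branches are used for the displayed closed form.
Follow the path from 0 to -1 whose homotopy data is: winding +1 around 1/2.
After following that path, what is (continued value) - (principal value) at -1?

The rational part is single-valued and drops out of the difference; each branch term changes only by its own monodromy.
(5/4)*log(1 - χ/(1/2)): each positive loop around 1/2 adds 2*pi*i to the log, so winding +1 contributes (5/4)*(1)*2*pi*i = (5/2)*pi*i.
Summing the contributions at χ = -1 gives (5/2)*pi*i.

Continued minus principal equals (5/2)*pi*i.


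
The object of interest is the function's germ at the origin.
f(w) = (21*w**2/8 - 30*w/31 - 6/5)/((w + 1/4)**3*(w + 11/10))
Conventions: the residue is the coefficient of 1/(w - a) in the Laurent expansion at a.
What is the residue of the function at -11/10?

At the order-1 pole -11/10 set g(w) = (w - (-11/10))*f(w) = (21*w**2/8 - 30*w/31 - 6/5)/(w + 1/4)**3.
Simple pole: residue = g(a) at a = -11/10, which is -754110/152303.

The residue is -754110/152303.


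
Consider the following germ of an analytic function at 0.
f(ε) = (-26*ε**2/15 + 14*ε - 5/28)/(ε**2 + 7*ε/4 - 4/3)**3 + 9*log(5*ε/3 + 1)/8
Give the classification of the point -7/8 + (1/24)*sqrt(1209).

The denominator factor ε**2 + 7*ε/4 - 4/3 vanishes at -7/8 + (1/24)*sqrt(1209) and appears to the power 3; the numerator there equals -17533/1008 + (511/720)*sqrt(1209), nonzero, and no other factor vanishes.
The branch terms are analytic at this point.
Hence a pole whose order is the multiplicity, 3.

The point is a pole of order 3.


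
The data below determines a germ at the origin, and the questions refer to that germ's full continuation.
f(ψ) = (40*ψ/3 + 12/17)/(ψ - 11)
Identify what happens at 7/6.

Denominator factors: ψ - 11 = -59/6 at ψ = 7/6 — none vanishes.
So the germ continues analytically to 7/6.

The point is a regular point.


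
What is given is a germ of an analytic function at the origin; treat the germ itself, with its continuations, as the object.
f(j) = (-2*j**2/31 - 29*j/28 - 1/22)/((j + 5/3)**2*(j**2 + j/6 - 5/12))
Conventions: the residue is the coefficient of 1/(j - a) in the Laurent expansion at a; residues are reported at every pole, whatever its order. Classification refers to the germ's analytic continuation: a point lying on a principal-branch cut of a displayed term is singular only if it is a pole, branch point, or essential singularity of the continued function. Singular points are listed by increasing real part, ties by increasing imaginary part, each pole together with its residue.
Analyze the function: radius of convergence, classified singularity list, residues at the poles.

Radius of convergence at 0: -1/12 + (1/12)*sqrt(61).
At -5/3: a pole of order 2; residue 3140077/4475625.
At -1/12 - (1/12)*sqrt(61): a pole of order 1; residue -3140077/8951250 - (17487763/546026250)*sqrt(61).
At -1/12 + (1/12)*sqrt(61): a pole of order 1; residue -3140077/8951250 + (17487763/546026250)*sqrt(61).

Denominator factor (j + 5/3)^2: pole of order 2 at -5/3, modulus 5/3.
Denominator factor (j**2 + j/6 - 5/12): discriminant 61/36, real irrational roots -1/12 + (1/12)*sqrt(61) and -1/12 - (1/12)*sqrt(61); poles of order 1, moduli -1/12 + (1/12)*sqrt(61) and 1/12 + (1/12)*sqrt(61).
The radius of convergence is the smallest modulus among the singular points: -1/12 + (1/12)*sqrt(61).
At the order-2 pole -5/3 set g(j) = (j - (-5/3))^2*f(j) = (-2*j**2/31 - 29*j/28 - 1/22)/(j**2 + j/6 - 5/12).
Order-2 pole: residue = g'(a); g'(-5/3) = 3140077/4475625, so the residue is 3140077/4475625.
The factor j**2 + j/6 - 5/12 splits as (j - a)(j - a') with a = -1/12 - (1/12)*sqrt(61), a' = -1/12 + (1/12)*sqrt(61). At the order-1 pole a set g(j) = (j - a)*f(j) = [(-2*j**2/31 - 29*j/28 - 1/22)/(j + 5/3)**2] / (j - a').
Simple pole: residue = g(a) at a = -1/12 - (1/12)*sqrt(61), which is -3140077/8951250 - (17487763/546026250)*sqrt(61).
The factor j**2 + j/6 - 5/12 splits as (j - a)(j - a') with a = -1/12 + (1/12)*sqrt(61), a' = -1/12 - (1/12)*sqrt(61). At the order-1 pole a set g(j) = (j - a)*f(j) = [(-2*j**2/31 - 29*j/28 - 1/22)/(j + 5/3)**2] / (j - a').
Simple pole: residue = g(a) at a = -1/12 + (1/12)*sqrt(61), which is -3140077/8951250 + (17487763/546026250)*sqrt(61).
List the singular points by increasing real part (a conjugate pair: the negative imaginary part first).


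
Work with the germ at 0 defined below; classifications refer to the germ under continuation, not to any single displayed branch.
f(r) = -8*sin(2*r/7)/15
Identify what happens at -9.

There is no denominator, hence no pole anywhere.
The factor -sin(2*r/7) is entire.
So the germ continues analytically to -9.

The point is a regular point.


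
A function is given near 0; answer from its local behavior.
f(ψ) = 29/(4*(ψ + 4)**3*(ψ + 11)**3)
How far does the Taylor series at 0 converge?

Denominator factor (ψ + 11)^3: pole of order 3 at -11, modulus 11.
Denominator factor (ψ + 4)^3: pole of order 3 at -4, modulus 4.
The radius of convergence is the smallest modulus among the singular points: 4.

The radius of convergence is 4.


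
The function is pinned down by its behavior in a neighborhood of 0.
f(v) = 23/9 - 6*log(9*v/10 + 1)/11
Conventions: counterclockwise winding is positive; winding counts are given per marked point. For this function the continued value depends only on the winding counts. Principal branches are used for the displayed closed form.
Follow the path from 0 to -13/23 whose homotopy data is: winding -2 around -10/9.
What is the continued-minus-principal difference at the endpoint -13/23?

The rational part is single-valued and drops out of the difference; each branch term changes only by its own monodromy.
(-6/11)*log(1 - v/(-10/9)): each positive loop around -10/9 adds 2*pi*i to the log, so winding -2 contributes (-6/11)*(-2)*2*pi*i = (24/11)*pi*i.
Summing the contributions at v = -13/23 gives (24/11)*pi*i.

Continued minus principal equals (24/11)*pi*i.


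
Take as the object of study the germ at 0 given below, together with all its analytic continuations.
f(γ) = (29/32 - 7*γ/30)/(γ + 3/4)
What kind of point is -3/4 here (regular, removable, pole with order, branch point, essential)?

The denominator factor γ + 3/4 vanishes at -3/4 and appears to the power 1; the numerator there equals 173/160, nonzero, and no other factor vanishes.
Hence a pole whose order is the multiplicity, 1.

The point is a pole of order 1.


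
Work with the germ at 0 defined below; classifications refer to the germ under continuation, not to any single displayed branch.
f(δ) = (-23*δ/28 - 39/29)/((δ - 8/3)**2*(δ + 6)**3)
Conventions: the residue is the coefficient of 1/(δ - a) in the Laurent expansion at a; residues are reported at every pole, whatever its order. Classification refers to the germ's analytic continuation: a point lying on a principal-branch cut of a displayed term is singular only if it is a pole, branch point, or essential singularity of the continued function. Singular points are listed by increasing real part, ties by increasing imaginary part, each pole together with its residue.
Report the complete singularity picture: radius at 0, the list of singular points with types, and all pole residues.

Denominator factor (δ - 8/3)^2: pole of order 2 at 8/3, modulus 8/3.
Denominator factor (δ + 6)^3: pole of order 3 at -6, modulus 6.
The radius of convergence is the smallest modulus among the singular points: 8/3.
At the order-3 pole -6 set g(δ) = (δ - (-6))^3*f(δ) = (-23*δ/28 - 39/29)/(δ - 8/3)**2.
Order-3 pole: residue = g''(a)/2; g''(-6) = -114669/92766128, so the residue is -114669/185532256.
At the order-2 pole 8/3 set g(δ) = (δ - (8/3))^2*f(δ) = (-23*δ/28 - 39/29)/(δ + 6)**3.
Order-2 pole: residue = g'(a); g'(8/3) = 114669/185532256, so the residue is 114669/185532256.
List the singular points by increasing real part (a conjugate pair: the negative imaginary part first).

Radius of convergence at 0: 8/3.
At -6: a pole of order 3; residue -114669/185532256.
At 8/3: a pole of order 2; residue 114669/185532256.
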